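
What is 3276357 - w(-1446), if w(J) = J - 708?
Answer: 3278511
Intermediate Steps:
w(J) = -708 + J
3276357 - w(-1446) = 3276357 - (-708 - 1446) = 3276357 - 1*(-2154) = 3276357 + 2154 = 3278511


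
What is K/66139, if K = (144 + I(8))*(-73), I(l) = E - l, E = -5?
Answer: -9563/66139 ≈ -0.14459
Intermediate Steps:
I(l) = -5 - l
K = -9563 (K = (144 + (-5 - 1*8))*(-73) = (144 + (-5 - 8))*(-73) = (144 - 13)*(-73) = 131*(-73) = -9563)
K/66139 = -9563/66139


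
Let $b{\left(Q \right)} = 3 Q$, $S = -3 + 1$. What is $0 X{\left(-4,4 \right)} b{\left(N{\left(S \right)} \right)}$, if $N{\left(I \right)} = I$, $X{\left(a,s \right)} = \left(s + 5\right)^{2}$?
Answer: $0$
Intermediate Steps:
$X{\left(a,s \right)} = \left(5 + s\right)^{2}$
$S = -2$
$0 X{\left(-4,4 \right)} b{\left(N{\left(S \right)} \right)} = 0 \left(5 + 4\right)^{2} \cdot 3 \left(-2\right) = 0 \cdot 9^{2} \left(-6\right) = 0 \cdot 81 \left(-6\right) = 0 \left(-6\right) = 0$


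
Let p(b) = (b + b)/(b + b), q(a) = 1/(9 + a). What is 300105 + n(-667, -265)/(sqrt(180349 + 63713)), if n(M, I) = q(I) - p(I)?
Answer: 300105 - 257*sqrt(27118)/20826624 ≈ 3.0011e+5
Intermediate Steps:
p(b) = 1 (p(b) = (2*b)/((2*b)) = (2*b)*(1/(2*b)) = 1)
n(M, I) = -1 + 1/(9 + I) (n(M, I) = 1/(9 + I) - 1*1 = 1/(9 + I) - 1 = -1 + 1/(9 + I))
300105 + n(-667, -265)/(sqrt(180349 + 63713)) = 300105 + ((-8 - 1*(-265))/(9 - 265))/(sqrt(180349 + 63713)) = 300105 + ((-8 + 265)/(-256))/(sqrt(244062)) = 300105 + (-1/256*257)/((3*sqrt(27118))) = 300105 - 257*sqrt(27118)/20826624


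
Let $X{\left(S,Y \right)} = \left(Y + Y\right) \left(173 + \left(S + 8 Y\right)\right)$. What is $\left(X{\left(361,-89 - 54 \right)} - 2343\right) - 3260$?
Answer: $168857$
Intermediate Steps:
$X{\left(S,Y \right)} = 2 Y \left(173 + S + 8 Y\right)$
$\left(X{\left(361,-89 - 54 \right)} - 2343\right) - 3260 = \left(2 \left(-89 - 54\right) \left(173 + 361 + 8 \left(-89 - 54\right)\right) - 2343\right) - 3260 = \left(2 \left(-143\right) \left(173 + 361 + 8 \left(-143\right)\right) - 2343\right) - 3260 = \left(2 \left(-143\right) \left(173 + 361 - 1144\right) - 2343\right) - 3260 = \left(2 \left(-143\right) \left(-610\right) - 2343\right) - 3260 = \left(174460 - 2343\right) - 3260 = 172117 - 3260 = 168857$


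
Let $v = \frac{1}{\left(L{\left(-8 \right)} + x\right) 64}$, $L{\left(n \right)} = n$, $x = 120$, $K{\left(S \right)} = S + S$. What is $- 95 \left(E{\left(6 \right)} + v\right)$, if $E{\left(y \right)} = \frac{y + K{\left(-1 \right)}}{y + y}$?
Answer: $- \frac{681245}{21504} \approx -31.68$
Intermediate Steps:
$K{\left(S \right)} = 2 S$
$E{\left(y \right)} = \frac{-2 + y}{2 y}$ ($E{\left(y \right)} = \frac{y + 2 \left(-1\right)}{y + y} = \frac{y - 2}{2 y} = \left(-2 + y\right) \frac{1}{2 y} = \frac{-2 + y}{2 y}$)
$v = \frac{1}{7168}$ ($v = \frac{1}{\left(-8 + 120\right) 64} = \frac{1}{112} \cdot \frac{1}{64} = \frac{1}{7168} \approx 0.00013951$)
$- 95 \left(E{\left(6 \right)} + v\right) = - 95 \left(\frac{-2 + 6}{2 \cdot 6} + \frac{1}{7168}\right) = - 95 \left(\frac{1}{2} \cdot \frac{1}{6} \cdot 4 + \frac{1}{7168}\right) = - 95 \left(\frac{1}{3} + \frac{1}{7168}\right) = \left(-95\right) \frac{7171}{21504} = - \frac{681245}{21504}$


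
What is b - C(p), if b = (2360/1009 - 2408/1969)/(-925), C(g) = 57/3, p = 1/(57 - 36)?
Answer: -34918838743/1837716925 ≈ -19.001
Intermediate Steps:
p = 1/21 ≈ 0.047619
C(g) = 19 (C(g) = 57*(⅓) = 19)
b = -2217168/1837716925 (b = (2360*(1/1009) - 2408*1/1969)*(-1/925) = (2360/1009 - 2408/1969)*(-1/925) = (2217168/1986721)*(-1/925) = -2217168/1837716925 ≈ -0.0012065)
b - C(p) = -2217168/1837716925 - 1*19 = -2217168/1837716925 - 19 = -34918838743/1837716925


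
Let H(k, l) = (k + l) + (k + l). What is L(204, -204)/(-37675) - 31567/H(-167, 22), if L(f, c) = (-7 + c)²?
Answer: 235275127/2185150 ≈ 107.67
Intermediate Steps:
H(k, l) = 2*k + 2*l
L(204, -204)/(-37675) - 31567/H(-167, 22) = (-7 - 204)²/(-37675) - 31567/(2*(-167) + 2*22) = (-211)²*(-1/37675) - 31567/(-334 + 44) = 44521*(-1/37675) - 31567/(-290) = -44521/37675 - 31567*(-1/290) = -44521/37675 + 31567/290 = 235275127/2185150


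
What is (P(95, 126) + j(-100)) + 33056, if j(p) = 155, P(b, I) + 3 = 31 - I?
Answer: 33113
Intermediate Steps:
P(b, I) = 28 - I (P(b, I) = -3 + (31 - I) = 28 - I)
(P(95, 126) + j(-100)) + 33056 = ((28 - 1*126) + 155) + 33056 = ((28 - 126) + 155) + 33056 = (-98 + 155) + 33056 = 57 + 33056 = 33113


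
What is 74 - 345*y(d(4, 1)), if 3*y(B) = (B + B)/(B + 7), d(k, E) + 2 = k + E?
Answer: 5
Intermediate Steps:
d(k, E) = -2 + E + k (d(k, E) = -2 + (k + E) = -2 + (E + k) = -2 + E + k)
y(B) = 2*B/(3*(7 + B)) (y(B) = ((B + B)/(B + 7))/3 = ((2*B)/(7 + B))/3 = (2*B/(7 + B))/3 = 2*B/(3*(7 + B)))
74 - 345*y(d(4, 1)) = 74 - 230*(-2 + 1 + 4)/(7 + (-2 + 1 + 4)) = 74 - 230*3/(7 + 3) = 74 - 230*3/10 = 74 - 345*1/5 = 74 - 69 = 5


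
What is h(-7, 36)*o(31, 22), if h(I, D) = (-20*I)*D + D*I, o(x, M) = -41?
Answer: -196308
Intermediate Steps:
h(I, D) = -19*D*I (h(I, D) = -20*D*I + D*I = -19*D*I)
h(-7, 36)*o(31, 22) = -19*36*(-7)*(-41) = 4788*(-41) = -196308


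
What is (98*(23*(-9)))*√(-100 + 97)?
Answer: -20286*I*√3 ≈ -35136.0*I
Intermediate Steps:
(98*(23*(-9)))*√(-100 + 97) = (98*(-207))*√(-3) = -20286*I*√3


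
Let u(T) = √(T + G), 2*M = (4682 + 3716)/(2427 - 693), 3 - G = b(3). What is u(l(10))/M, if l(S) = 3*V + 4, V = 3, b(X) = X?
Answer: 102*√13/247 ≈ 1.4889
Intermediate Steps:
G = 0 (G = 3 - 1*3 = 3 - 3 = 0)
M = 247/102 (M = ((4682 + 3716)/(2427 - 693))/2 = (8398/1734)/2 = (8398*(1/1734))/2 = (½)*(247/51) = 247/102 ≈ 2.4216)
l(S) = 13 (l(S) = 3*3 + 4 = 9 + 4 = 13)
u(T) = √T (u(T) = √(T + 0) = √T)
u(l(10))/M = √13/(247/102) = √13*(102/247) = 102*√13/247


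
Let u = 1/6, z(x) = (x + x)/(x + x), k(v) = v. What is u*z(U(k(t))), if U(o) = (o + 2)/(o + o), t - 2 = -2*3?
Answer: ⅙ ≈ 0.16667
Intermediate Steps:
t = -4 (t = 2 - 2*3 = 2 - 6 = -4)
U(o) = (2 + o)/(2*o) (U(o) = (2 + o)/((2*o)) = (2 + o)*(1/(2*o)) = (2 + o)/(2*o))
z(x) = 1 (z(x) = (2*x)/((2*x)) = (2*x)*(1/(2*x)) = 1)
u = ⅙ ≈ 0.16667
u*z(U(k(t))) = (⅙)*1 = ⅙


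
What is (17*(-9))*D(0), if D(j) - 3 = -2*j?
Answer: -459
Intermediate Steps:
D(j) = 3 - 2*j
(17*(-9))*D(0) = (17*(-9))*(3 - 2*0) = -153*(3 + 0) = -153*3 = -459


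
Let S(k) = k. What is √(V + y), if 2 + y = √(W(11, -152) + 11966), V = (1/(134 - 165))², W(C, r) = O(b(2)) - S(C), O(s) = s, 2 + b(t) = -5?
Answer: √(-1921 + 1922*√2987)/31 ≈ 10.359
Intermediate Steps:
b(t) = -7 (b(t) = -2 - 5 = -7)
W(C, r) = -7 - C
V = 1/961 (V = (1/(-31))² = (-1/31)² = 1/961 ≈ 0.0010406)
y = -2 + 2*√2987 (y = -2 + √((-7 - 1*11) + 11966) = -2 + √((-7 - 11) + 11966) = -2 + √(-18 + 11966) = -2 + √11948 = -2 + 2*√2987 ≈ 107.31)
√(V + y) = √(1/961 + (-2 + 2*√2987)) = √(-1921/961 + 2*√2987)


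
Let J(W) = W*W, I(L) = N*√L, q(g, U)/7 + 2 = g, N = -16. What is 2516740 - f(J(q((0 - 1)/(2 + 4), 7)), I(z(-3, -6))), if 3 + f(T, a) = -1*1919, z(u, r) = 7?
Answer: 2518662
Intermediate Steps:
q(g, U) = -14 + 7*g
I(L) = -16*√L
J(W) = W²
f(T, a) = -1922 (f(T, a) = -3 - 1*1919 = -3 - 1919 = -1922)
2516740 - f(J(q((0 - 1)/(2 + 4), 7)), I(z(-3, -6))) = 2516740 - 1*(-1922) = 2516740 + 1922 = 2518662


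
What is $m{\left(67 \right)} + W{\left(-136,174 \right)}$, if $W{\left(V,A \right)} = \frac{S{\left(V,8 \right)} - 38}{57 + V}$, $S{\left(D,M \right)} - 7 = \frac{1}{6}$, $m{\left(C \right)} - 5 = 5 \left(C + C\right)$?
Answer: $\frac{320135}{474} \approx 675.39$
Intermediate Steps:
$m{\left(C \right)} = 5 + 10 C$ ($m{\left(C \right)} = 5 + 5 \left(C + C\right) = 5 + 5 \cdot 2 C = 5 + 10 C$)
$S{\left(D,M \right)} = \frac{43}{6}$ ($S{\left(D,M \right)} = 7 + \frac{1}{6} = \frac{43}{6}$)
$W{\left(V,A \right)} = - \frac{185}{6 \left(57 + V\right)}$ ($W{\left(V,A \right)} = \frac{\frac{43}{6} - 38}{57 + V} = - \frac{185}{6 \left(57 + V\right)}$)
$m{\left(67 \right)} + W{\left(-136,174 \right)} = \left(5 + 10 \cdot 67\right) - \frac{185}{342 + 6 \left(-136\right)} = \left(5 + 670\right) - \frac{185}{342 - 816} = 675 - \frac{185}{-474} = 675 - - \frac{185}{474} = 675 + \frac{185}{474} = \frac{320135}{474}$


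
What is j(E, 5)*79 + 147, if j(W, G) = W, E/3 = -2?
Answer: -327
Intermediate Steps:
E = -6 (E = 3*(-2) = -6)
j(E, 5)*79 + 147 = -6*79 + 147 = -474 + 147 = -327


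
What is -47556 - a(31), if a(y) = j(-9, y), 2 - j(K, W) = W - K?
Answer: -47518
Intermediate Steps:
j(K, W) = 2 + K - W (j(K, W) = 2 - (W - K) = 2 + (K - W) = 2 + K - W)
a(y) = -7 - y (a(y) = 2 - 9 - y = -7 - y)
-47556 - a(31) = -47556 - (-7 - 1*31) = -47556 - (-7 - 31) = -47556 - 1*(-38) = -47556 + 38 = -47518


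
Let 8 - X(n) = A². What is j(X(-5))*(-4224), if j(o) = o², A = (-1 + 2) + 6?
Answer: -7100544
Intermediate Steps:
A = 7 (A = 1 + 6 = 7)
X(n) = -41 (X(n) = 8 - 1*7² = 8 - 1*49 = 8 - 49 = -41)
j(X(-5))*(-4224) = (-41)²*(-4224) = 1681*(-4224) = -7100544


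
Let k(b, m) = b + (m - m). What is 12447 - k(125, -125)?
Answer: 12322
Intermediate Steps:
k(b, m) = b (k(b, m) = b + 0 = b)
12447 - k(125, -125) = 12447 - 1*125 = 12447 - 125 = 12322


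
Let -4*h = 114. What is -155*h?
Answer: 8835/2 ≈ 4417.5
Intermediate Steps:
h = -57/2 (h = -1/4*114 = -57/2 ≈ -28.500)
-155*h = -155*(-57)/2 = -1*(-8835/2) = 8835/2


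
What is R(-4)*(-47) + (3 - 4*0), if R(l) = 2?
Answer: -91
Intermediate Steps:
R(-4)*(-47) + (3 - 4*0) = 2*(-47) + (3 - 4*0) = -94 + (3 + 0) = -94 + 3 = -91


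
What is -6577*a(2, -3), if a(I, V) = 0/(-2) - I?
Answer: 13154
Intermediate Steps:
a(I, V) = -I (a(I, V) = 0*(-½) - I = 0 - I = -I)
-6577*a(2, -3) = -(-6577)*2 = -6577*(-2) = 13154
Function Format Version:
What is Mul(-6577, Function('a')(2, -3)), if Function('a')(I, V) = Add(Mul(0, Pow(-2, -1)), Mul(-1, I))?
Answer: 13154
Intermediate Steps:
Function('a')(I, V) = Mul(-1, I) (Function('a')(I, V) = Add(Mul(0, Rational(-1, 2)), Mul(-1, I)) = Add(0, Mul(-1, I)) = Mul(-1, I))
Mul(-6577, Function('a')(2, -3)) = Mul(-6577, Mul(-1, 2)) = Mul(-6577, -2) = 13154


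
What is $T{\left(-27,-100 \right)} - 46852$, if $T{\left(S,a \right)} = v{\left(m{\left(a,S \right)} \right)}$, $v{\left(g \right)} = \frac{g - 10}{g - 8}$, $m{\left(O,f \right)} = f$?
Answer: $- \frac{1639783}{35} \approx -46851.0$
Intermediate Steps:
$v{\left(g \right)} = \frac{-10 + g}{-8 + g}$
$T{\left(S,a \right)} = \frac{-10 + S}{-8 + S}$
$T{\left(-27,-100 \right)} - 46852 = \frac{-10 - 27}{-8 - 27} - 46852 = \frac{1}{-35} \left(-37\right) - 46852 = \left(- \frac{1}{35}\right) \left(-37\right) - 46852 = \frac{37}{35} - 46852 = - \frac{1639783}{35}$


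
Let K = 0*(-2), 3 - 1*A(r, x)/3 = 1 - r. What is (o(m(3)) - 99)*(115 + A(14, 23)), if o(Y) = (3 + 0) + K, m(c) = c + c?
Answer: -15648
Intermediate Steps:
A(r, x) = 6 + 3*r (A(r, x) = 9 - 3*(1 - r) = 9 + (-3 + 3*r) = 6 + 3*r)
K = 0
m(c) = 2*c
o(Y) = 3 (o(Y) = (3 + 0) + 0 = 3 + 0 = 3)
(o(m(3)) - 99)*(115 + A(14, 23)) = (3 - 99)*(115 + (6 + 3*14)) = -96*(115 + (6 + 42)) = -96*(115 + 48) = -96*163 = -15648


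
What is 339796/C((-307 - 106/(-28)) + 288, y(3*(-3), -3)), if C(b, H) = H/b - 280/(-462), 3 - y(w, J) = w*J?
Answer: 199035507/1279 ≈ 1.5562e+5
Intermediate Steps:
y(w, J) = 3 - J*w (y(w, J) = 3 - w*J = 3 - J*w)
C(b, H) = 20/33 + H/b (C(b, H) = H/b - 280*(-1/462) = H/b + 20/33 = 20/33 + H/b)
339796/C((-307 - 106/(-28)) + 288, y(3*(-3), -3)) = 339796/(20/33 + (3 - 1*(-3)*3*(-3))/((-307 - 106/(-28)) + 288)) = 339796/(20/33 + (3 - 1*(-3)*(-9))/((-307 - 106*(-1/28)) + 288)) = 339796/(20/33 + (3 - 27)/((-307 + 53/14) + 288)) = 339796/(20/33 - 24/(-4245/14 + 288)) = 339796/(20/33 - 24/(-213/14)) = 339796/(20/33 - 24*(-14/213)) = 339796/(20/33 + 112/71) = 339796/(5116/2343) = 339796*(2343/5116) = 199035507/1279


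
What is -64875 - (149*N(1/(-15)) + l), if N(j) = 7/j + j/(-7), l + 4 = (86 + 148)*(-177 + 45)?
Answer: -1925639/105 ≈ -18339.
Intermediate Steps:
l = -30892 (l = -4 + (86 + 148)*(-177 + 45) = -4 + 234*(-132) = -4 - 30888 = -30892)
N(j) = 7/j - j/7 (N(j) = 7/j + j*(-1/7) = 7/j - j/7)
-64875 - (149*N(1/(-15)) + l) = -64875 - (149*(7/(1/(-15)) - 1/7/(-15)) - 30892) = -64875 - (149*(7/(-1/15) - 1/7*(-1/15)) - 30892) = -64875 - (149*(7*(-15) + 1/105) - 30892) = -64875 - (149*(-105 + 1/105) - 30892) = -64875 - (149*(-11024/105) - 30892) = -64875 - (-1642576/105 - 30892) = -64875 - 1*(-4886236/105) = -64875 + 4886236/105 = -1925639/105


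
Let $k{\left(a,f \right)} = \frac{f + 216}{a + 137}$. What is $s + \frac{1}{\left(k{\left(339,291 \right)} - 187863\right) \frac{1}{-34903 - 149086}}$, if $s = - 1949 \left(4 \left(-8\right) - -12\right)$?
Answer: $\frac{268136007088}{6878637} \approx 38981.0$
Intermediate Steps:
$k{\left(a,f \right)} = \frac{216 + f}{137 + a}$
$s = 38980$ ($s = - 1949 \left(-32 + 12\right) = \left(-1949\right) \left(-20\right) = 38980$)
$s + \frac{1}{\left(k{\left(339,291 \right)} - 187863\right) \frac{1}{-34903 - 149086}} = 38980 + \frac{1}{\left(\frac{216 + 291}{137 + 339} - 187863\right) \frac{1}{-34903 - 149086}} = 38980 + \frac{1}{\left(\frac{1}{476} \cdot 507 - 187863\right) \frac{1}{-183989}} = 38980 + \frac{1}{\left(\frac{1}{476} \cdot 507 - 187863\right) \left(- \frac{1}{183989}\right)} = 38980 + \frac{1}{\left(\frac{507}{476} - 187863\right) \left(- \frac{1}{183989}\right)} = 38980 + \frac{1}{\left(- \frac{89422281}{476}\right) \left(- \frac{1}{183989}\right)} = 38980 + \frac{1}{\frac{6878637}{6736828}} = 38980 + \frac{6736828}{6878637} = \frac{268136007088}{6878637}$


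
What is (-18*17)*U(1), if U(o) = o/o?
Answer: -306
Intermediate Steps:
U(o) = 1
(-18*17)*U(1) = -18*17*1 = -306*1 = -306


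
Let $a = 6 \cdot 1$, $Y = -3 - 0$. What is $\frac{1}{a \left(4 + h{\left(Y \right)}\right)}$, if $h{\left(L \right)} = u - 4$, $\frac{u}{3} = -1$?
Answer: $- \frac{1}{18} \approx -0.055556$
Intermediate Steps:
$u = -3$ ($u = 3 \left(-1\right) = -3$)
$Y = -3$ ($Y = -3 + 0 = -3$)
$h{\left(L \right)} = -7$ ($h{\left(L \right)} = -3 - 4 = -7$)
$a = 6$
$\frac{1}{a \left(4 + h{\left(Y \right)}\right)} = \frac{1}{6 \left(4 - 7\right)} = \frac{1}{6 \left(-3\right)} = \frac{1}{-18} = - \frac{1}{18}$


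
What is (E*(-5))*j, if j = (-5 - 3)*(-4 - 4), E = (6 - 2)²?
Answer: -5120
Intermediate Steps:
E = 16 (E = 4² = 16)
j = 64 (j = -8*(-8) = 64)
(E*(-5))*j = (16*(-5))*64 = -80*64 = -5120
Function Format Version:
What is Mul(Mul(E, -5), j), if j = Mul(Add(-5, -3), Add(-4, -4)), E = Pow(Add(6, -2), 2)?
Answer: -5120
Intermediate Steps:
E = 16 (E = Pow(4, 2) = 16)
j = 64 (j = Mul(-8, -8) = 64)
Mul(Mul(E, -5), j) = Mul(Mul(16, -5), 64) = Mul(-80, 64) = -5120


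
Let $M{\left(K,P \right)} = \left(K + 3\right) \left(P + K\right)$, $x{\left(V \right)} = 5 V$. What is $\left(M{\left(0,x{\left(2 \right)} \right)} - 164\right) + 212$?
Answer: $78$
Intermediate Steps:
$M{\left(K,P \right)} = \left(3 + K\right) \left(K + P\right)$
$\left(M{\left(0,x{\left(2 \right)} \right)} - 164\right) + 212 = \left(\left(0^{2} + 3 \cdot 0 + 3 \cdot 5 \cdot 2 + 0 \cdot 5 \cdot 2\right) - 164\right) + 212 = \left(\left(0 + 0 + 3 \cdot 10 + 0 \cdot 10\right) - 164\right) + 212 = \left(\left(0 + 0 + 30 + 0\right) - 164\right) + 212 = \left(30 - 164\right) + 212 = -134 + 212 = 78$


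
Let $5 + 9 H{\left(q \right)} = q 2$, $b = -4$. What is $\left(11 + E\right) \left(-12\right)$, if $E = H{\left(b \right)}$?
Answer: $- \frac{344}{3} \approx -114.67$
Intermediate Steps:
$H{\left(q \right)} = - \frac{5}{9} + \frac{2 q}{9}$ ($H{\left(q \right)} = - \frac{5}{9} + \frac{q 2}{9} = - \frac{5}{9} + \frac{2 q}{9}$)
$E = - \frac{13}{9}$ ($E = - \frac{5}{9} + \frac{2}{9} \left(-4\right) = - \frac{5}{9} - \frac{8}{9} = - \frac{13}{9} \approx -1.4444$)
$\left(11 + E\right) \left(-12\right) = \left(11 - \frac{13}{9}\right) \left(-12\right) = \frac{86}{9} \left(-12\right) = - \frac{344}{3}$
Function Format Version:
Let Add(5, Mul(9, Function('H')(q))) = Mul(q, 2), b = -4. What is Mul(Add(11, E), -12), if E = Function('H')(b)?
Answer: Rational(-344, 3) ≈ -114.67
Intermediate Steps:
Function('H')(q) = Add(Rational(-5, 9), Mul(Rational(2, 9), q)) (Function('H')(q) = Add(Rational(-5, 9), Mul(Rational(1, 9), Mul(q, 2))) = Add(Rational(-5, 9), Mul(Rational(1, 9), Mul(2, q))) = Add(Rational(-5, 9), Mul(Rational(2, 9), q)))
E = Rational(-13, 9) (E = Add(Rational(-5, 9), Mul(Rational(2, 9), -4)) = Add(Rational(-5, 9), Rational(-8, 9)) = Rational(-13, 9) ≈ -1.4444)
Mul(Add(11, E), -12) = Mul(Add(11, Rational(-13, 9)), -12) = Mul(Rational(86, 9), -12) = Rational(-344, 3)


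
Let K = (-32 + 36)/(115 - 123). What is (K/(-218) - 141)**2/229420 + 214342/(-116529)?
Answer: -1781492418398363/1016408455237056 ≈ -1.7527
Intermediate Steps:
K = -1/2 (K = 4/(-8) = 4*(-1/8) = -1/2 ≈ -0.50000)
(K/(-218) - 141)**2/229420 + 214342/(-116529) = (-1/2/(-218) - 141)**2/229420 + 214342/(-116529) = (-1/2*(-1/218) - 141)**2*(1/229420) + 214342*(-1/116529) = (1/436 - 141)**2*(1/229420) - 214342/116529 = (-61475/436)**2*(1/229420) - 214342/116529 = (3779175625/190096)*(1/229420) - 214342/116529 = 755835125/8722364864 - 214342/116529 = -1781492418398363/1016408455237056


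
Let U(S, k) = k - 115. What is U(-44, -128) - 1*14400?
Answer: -14643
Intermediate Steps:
U(S, k) = -115 + k
U(-44, -128) - 1*14400 = (-115 - 128) - 1*14400 = -243 - 14400 = -14643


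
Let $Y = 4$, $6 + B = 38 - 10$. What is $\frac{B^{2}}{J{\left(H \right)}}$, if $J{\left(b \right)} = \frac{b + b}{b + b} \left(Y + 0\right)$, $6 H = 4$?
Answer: $121$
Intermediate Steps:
$H = \frac{2}{3}$ ($H = \frac{1}{6} \cdot 4 = \frac{2}{3} \approx 0.66667$)
$B = 22$ ($B = -6 + \left(38 - 10\right) = -6 + 28 = 22$)
$J{\left(b \right)} = 4$ ($J{\left(b \right)} = \frac{b + b}{b + b} \left(4 + 0\right) = \frac{2 b}{2 b} 4 = 2 b \frac{1}{2 b} 4 = 1 \cdot 4 = 4$)
$\frac{B^{2}}{J{\left(H \right)}} = \frac{22^{2}}{4} = 484 \cdot \frac{1}{4} = 121$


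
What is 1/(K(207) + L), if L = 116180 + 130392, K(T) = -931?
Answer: 1/245641 ≈ 4.0710e-6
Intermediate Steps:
L = 246572
1/(K(207) + L) = 1/(-931 + 246572) = 1/245641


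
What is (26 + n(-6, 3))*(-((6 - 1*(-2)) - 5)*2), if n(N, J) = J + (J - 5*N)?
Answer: -372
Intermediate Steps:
n(N, J) = -5*N + 2*J
(26 + n(-6, 3))*(-((6 - 1*(-2)) - 5)*2) = (26 + (-5*(-6) + 2*3))*(-((6 - 1*(-2)) - 5)*2) = (26 + (30 + 6))*(-((6 + 2) - 5)*2) = (26 + 36)*(-(8 - 5)*2) = 62*(-1*3*2) = 62*(-3*2) = 62*(-6) = -372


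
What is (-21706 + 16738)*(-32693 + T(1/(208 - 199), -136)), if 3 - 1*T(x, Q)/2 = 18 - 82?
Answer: 161753112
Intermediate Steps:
T(x, Q) = 134 (T(x, Q) = 6 - 2*(18 - 82) = 6 - 2*(-64) = 6 + 128 = 134)
(-21706 + 16738)*(-32693 + T(1/(208 - 199), -136)) = (-21706 + 16738)*(-32693 + 134) = -4968*(-32559) = 161753112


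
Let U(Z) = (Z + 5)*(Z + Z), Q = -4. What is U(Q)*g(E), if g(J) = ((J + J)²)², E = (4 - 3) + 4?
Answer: -80000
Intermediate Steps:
E = 5 (E = 1 + 4 = 5)
g(J) = 16*J⁴ (g(J) = ((2*J)²)² = (4*J²)² = 16*J⁴)
U(Z) = 2*Z*(5 + Z) (U(Z) = (5 + Z)*(2*Z) = 2*Z*(5 + Z))
U(Q)*g(E) = (2*(-4)*(5 - 4))*(16*5⁴) = (2*(-4)*1)*(16*625) = -8*10000 = -80000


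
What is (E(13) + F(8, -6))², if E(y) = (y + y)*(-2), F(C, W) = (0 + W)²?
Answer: 256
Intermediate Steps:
F(C, W) = W²
E(y) = -4*y (E(y) = (2*y)*(-2) = -4*y)
(E(13) + F(8, -6))² = (-4*13 + (-6)²)² = (-52 + 36)² = (-16)² = 256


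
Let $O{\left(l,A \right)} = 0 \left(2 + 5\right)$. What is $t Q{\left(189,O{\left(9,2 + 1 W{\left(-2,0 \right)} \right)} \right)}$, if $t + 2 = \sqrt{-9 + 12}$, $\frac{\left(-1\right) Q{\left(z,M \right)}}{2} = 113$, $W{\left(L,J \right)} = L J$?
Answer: $452 - 226 \sqrt{3} \approx 60.557$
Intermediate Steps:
$W{\left(L,J \right)} = J L$
$O{\left(l,A \right)} = 0$ ($O{\left(l,A \right)} = 0 \cdot 7 = 0$)
$Q{\left(z,M \right)} = -226$ ($Q{\left(z,M \right)} = \left(-2\right) 113 = -226$)
$t = -2 + \sqrt{3}$ ($t = -2 + \sqrt{-9 + 12} = -2 + \sqrt{3} \approx -0.26795$)
$t Q{\left(189,O{\left(9,2 + 1 W{\left(-2,0 \right)} \right)} \right)} = \left(-2 + \sqrt{3}\right) \left(-226\right) = 452 - 226 \sqrt{3}$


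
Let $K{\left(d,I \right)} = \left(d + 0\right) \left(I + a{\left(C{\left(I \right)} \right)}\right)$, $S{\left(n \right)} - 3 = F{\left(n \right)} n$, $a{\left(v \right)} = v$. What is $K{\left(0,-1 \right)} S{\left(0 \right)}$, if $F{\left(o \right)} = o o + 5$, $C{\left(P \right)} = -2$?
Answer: $0$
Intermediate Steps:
$F{\left(o \right)} = 5 + o^{2}$ ($F{\left(o \right)} = o^{2} + 5 = 5 + o^{2}$)
$S{\left(n \right)} = 3 + n \left(5 + n^{2}\right)$ ($S{\left(n \right)} = 3 + \left(5 + n^{2}\right) n = 3 + n \left(5 + n^{2}\right)$)
$K{\left(d,I \right)} = d \left(-2 + I\right)$ ($K{\left(d,I \right)} = \left(d + 0\right) \left(I - 2\right) = d \left(-2 + I\right)$)
$K{\left(0,-1 \right)} S{\left(0 \right)} = 0 \left(-2 - 1\right) \left(3 + 0 \left(5 + 0^{2}\right)\right) = 0 \left(-3\right) \left(3 + 0 \left(5 + 0\right)\right) = 0 \left(3 + 0 \cdot 5\right) = 0 \left(3 + 0\right) = 0 \cdot 3 = 0$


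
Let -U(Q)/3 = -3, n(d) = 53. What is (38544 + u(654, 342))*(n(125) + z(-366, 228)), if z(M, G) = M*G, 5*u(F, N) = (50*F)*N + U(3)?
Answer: -189742455591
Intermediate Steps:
U(Q) = 9 (U(Q) = -3*(-3) = 9)
u(F, N) = 9/5 + 10*F*N (u(F, N) = ((50*F)*N + 9)/5 = (50*F*N + 9)/5 = (9 + 50*F*N)/5 = 9/5 + 10*F*N)
z(M, G) = G*M
(38544 + u(654, 342))*(n(125) + z(-366, 228)) = (38544 + (9/5 + 10*654*342))*(53 + 228*(-366)) = (38544 + (9/5 + 2236680))*(53 - 83448) = (38544 + 11183409/5)*(-83395) = (11376129/5)*(-83395) = -189742455591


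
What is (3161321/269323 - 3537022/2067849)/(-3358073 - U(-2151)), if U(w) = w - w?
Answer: -5584533092423/1870175651838890571 ≈ -2.9861e-6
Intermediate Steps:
U(w) = 0
(3161321/269323 - 3537022/2067849)/(-3358073 - U(-2151)) = (3161321/269323 - 3537022/2067849)/(-3358073 - 1*0) = (3161321*(1/269323) - 3537022*1/2067849)/(-3358073 + 0) = (3161321/269323 - 3537022/2067849)/(-3358073) = (5584533092423/556919296227)*(-1/3358073) = -5584533092423/1870175651838890571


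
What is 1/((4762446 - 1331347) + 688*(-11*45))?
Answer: 1/3090539 ≈ 3.2357e-7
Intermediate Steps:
1/((4762446 - 1331347) + 688*(-11*45)) = 1/(3431099 + 688*(-495)) = 1/(3431099 - 340560) = 1/3090539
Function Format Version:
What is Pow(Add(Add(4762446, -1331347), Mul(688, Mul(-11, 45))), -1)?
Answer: Rational(1, 3090539) ≈ 3.2357e-7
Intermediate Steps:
Pow(Add(Add(4762446, -1331347), Mul(688, Mul(-11, 45))), -1) = Pow(Add(3431099, Mul(688, -495)), -1) = Pow(Add(3431099, -340560), -1) = Pow(3090539, -1) = Rational(1, 3090539)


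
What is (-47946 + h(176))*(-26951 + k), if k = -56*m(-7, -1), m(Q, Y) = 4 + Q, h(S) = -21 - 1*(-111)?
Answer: 1281727248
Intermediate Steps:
h(S) = 90 (h(S) = -21 + 111 = 90)
k = 168 (k = -56*(4 - 7) = -56*(-3) = 168)
(-47946 + h(176))*(-26951 + k) = (-47946 + 90)*(-26951 + 168) = -47856*(-26783) = 1281727248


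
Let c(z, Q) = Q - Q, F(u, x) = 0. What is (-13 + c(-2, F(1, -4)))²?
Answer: 169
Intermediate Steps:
c(z, Q) = 0
(-13 + c(-2, F(1, -4)))² = (-13 + 0)² = (-13)² = 169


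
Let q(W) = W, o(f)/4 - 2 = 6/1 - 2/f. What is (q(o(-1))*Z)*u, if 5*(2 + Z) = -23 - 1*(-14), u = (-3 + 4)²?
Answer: -152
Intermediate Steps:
o(f) = 32 - 8/f (o(f) = 8 + 4*(6/1 - 2/f) = 8 + 4*(6*1 - 2/f) = 8 + 4*(6 - 2/f) = 8 + (24 - 8/f) = 32 - 8/f)
u = 1 (u = 1² = 1)
Z = -19/5 (Z = -2 + (-23 - 1*(-14))/5 = -2 + (-23 + 14)/5 = -2 + (⅕)*(-9) = -2 - 9/5 = -19/5 ≈ -3.8000)
(q(o(-1))*Z)*u = ((32 - 8/(-1))*(-19/5))*1 = ((32 - 8*(-1))*(-19/5))*1 = ((32 + 8)*(-19/5))*1 = (40*(-19/5))*1 = -152*1 = -152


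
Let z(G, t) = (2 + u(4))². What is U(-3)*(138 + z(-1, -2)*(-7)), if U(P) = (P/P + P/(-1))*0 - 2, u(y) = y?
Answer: 228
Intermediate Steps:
z(G, t) = 36 (z(G, t) = (2 + 4)² = 6² = 36)
U(P) = -2 (U(P) = (1 + P*(-1))*0 - 2 = (1 - P)*0 - 2 = 0 - 2 = -2)
U(-3)*(138 + z(-1, -2)*(-7)) = -2*(138 + 36*(-7)) = -2*(138 - 252) = -2*(-114) = 228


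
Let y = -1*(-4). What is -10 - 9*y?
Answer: -46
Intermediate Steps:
y = 4
-10 - 9*y = -10 - 9*4 = -10 - 36 = -46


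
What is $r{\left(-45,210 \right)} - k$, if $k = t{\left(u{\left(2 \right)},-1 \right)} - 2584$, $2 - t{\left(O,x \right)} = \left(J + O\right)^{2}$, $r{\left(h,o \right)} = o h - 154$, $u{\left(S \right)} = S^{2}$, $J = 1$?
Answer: $-6997$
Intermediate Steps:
$r{\left(h,o \right)} = -154 + h o$ ($r{\left(h,o \right)} = h o - 154 = -154 + h o$)
$t{\left(O,x \right)} = 2 - \left(1 + O\right)^{2}$
$k = -2607$ ($k = \left(2 - \left(1 + 2^{2}\right)^{2}\right) - 2584 = \left(2 - \left(1 + 4\right)^{2}\right) - 2584 = \left(2 - 5^{2}\right) - 2584 = \left(2 - 25\right) - 2584 = -23 - 2584 = -2607$)
$r{\left(-45,210 \right)} - k = \left(-154 - 9450\right) - -2607 = \left(-154 - 9450\right) + 2607 = -9604 + 2607 = -6997$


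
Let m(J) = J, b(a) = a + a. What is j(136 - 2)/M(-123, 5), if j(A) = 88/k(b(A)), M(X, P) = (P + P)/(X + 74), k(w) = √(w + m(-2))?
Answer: -154*√266/95 ≈ -26.439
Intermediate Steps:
b(a) = 2*a
k(w) = √(-2 + w) (k(w) = √(w - 2) = √(-2 + w))
M(X, P) = 2*P/(74 + X) (M(X, P) = (2*P)/(74 + X) = 2*P/(74 + X))
j(A) = 88/√(-2 + 2*A) (j(A) = 88/(√(-2 + 2*A)) = 88/√(-2 + 2*A))
j(136 - 2)/M(-123, 5) = (44*√2/√(-1 + (136 - 2)))/((2*5/(74 - 123))) = (44*√2/√(-1 + 134))/((2*5/(-49))) = (44*√2/√133)/((2*5*(-1/49))) = (44*√2*(√133/133))/(-10/49) = (44*√266/133)*(-49/10) = -154*√266/95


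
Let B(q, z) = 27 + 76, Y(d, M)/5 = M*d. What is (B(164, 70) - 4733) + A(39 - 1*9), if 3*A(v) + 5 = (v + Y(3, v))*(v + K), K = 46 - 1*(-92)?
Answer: 66745/3 ≈ 22248.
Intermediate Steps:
Y(d, M) = 5*M*d (Y(d, M) = 5*(M*d) = 5*M*d)
B(q, z) = 103
K = 138 (K = 46 + 92 = 138)
A(v) = -5/3 + 16*v*(138 + v)/3 (A(v) = -5/3 + ((v + 5*v*3)*(v + 138))/3 = -5/3 + ((v + 15*v)*(138 + v))/3 = -5/3 + ((16*v)*(138 + v))/3 = -5/3 + (16*v*(138 + v))/3 = -5/3 + 16*v*(138 + v)/3)
(B(164, 70) - 4733) + A(39 - 1*9) = (103 - 4733) + (-5/3 + 736*(39 - 1*9) + 16*(39 - 1*9)**2/3) = -4630 + (-5/3 + 736*(39 - 9) + 16*(39 - 9)**2/3) = -4630 + (-5/3 + 736*30 + (16/3)*30**2) = -4630 + (-5/3 + 22080 + (16/3)*900) = -4630 + (-5/3 + 22080 + 4800) = -4630 + 80635/3 = 66745/3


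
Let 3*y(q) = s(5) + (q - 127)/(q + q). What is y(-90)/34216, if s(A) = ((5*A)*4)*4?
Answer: 72217/18476640 ≈ 0.0039086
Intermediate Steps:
s(A) = 80*A (s(A) = (20*A)*4 = 80*A)
y(q) = 400/3 + (-127 + q)/(6*q) (y(q) = (80*5 + (q - 127)/(q + q))/3 = (400 + (-127 + q)/((2*q)))/3 = (400 + (-127 + q)*(1/(2*q)))/3 = (400 + (-127 + q)/(2*q))/3 = 400/3 + (-127 + q)/(6*q))
y(-90)/34216 = ((1/6)*(-127 + 801*(-90))/(-90))/34216 = ((1/6)*(-1/90)*(-127 - 72090))*(1/34216) = ((1/6)*(-1/90)*(-72217))*(1/34216) = (72217/540)*(1/34216) = 72217/18476640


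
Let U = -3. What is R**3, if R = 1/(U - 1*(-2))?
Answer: -1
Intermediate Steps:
R = -1 (R = 1/(-3 - 1*(-2)) = 1/(-3 + 2) = 1/(-1) = -1)
R**3 = (-1)**3 = -1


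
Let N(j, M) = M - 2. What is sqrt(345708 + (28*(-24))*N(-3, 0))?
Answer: 2*sqrt(86763) ≈ 589.11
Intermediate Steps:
N(j, M) = -2 + M
sqrt(345708 + (28*(-24))*N(-3, 0)) = sqrt(345708 + (28*(-24))*(-2 + 0)) = sqrt(345708 - 672*(-2)) = sqrt(345708 + 1344) = sqrt(347052) = 2*sqrt(86763)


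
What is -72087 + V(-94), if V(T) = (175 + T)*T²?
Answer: 643629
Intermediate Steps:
V(T) = T²*(175 + T)
-72087 + V(-94) = -72087 + (-94)²*(175 - 94) = -72087 + 8836*81 = -72087 + 715716 = 643629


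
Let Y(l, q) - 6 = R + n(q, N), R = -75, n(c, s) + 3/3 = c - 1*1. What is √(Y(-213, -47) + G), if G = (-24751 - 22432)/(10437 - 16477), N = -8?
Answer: I*√1004960870/3020 ≈ 10.497*I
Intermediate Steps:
G = 47183/6040 (G = -47183/(-6040) = -47183*(-1/6040) = 47183/6040 ≈ 7.8118)
n(c, s) = -2 + c (n(c, s) = -1 + (c - 1*1) = -1 + (c - 1) = -1 + (-1 + c) = -2 + c)
Y(l, q) = -71 + q (Y(l, q) = 6 + (-75 + (-2 + q)) = 6 + (-77 + q) = -71 + q)
√(Y(-213, -47) + G) = √((-71 - 47) + 47183/6040) = √(-118 + 47183/6040) = √(-665537/6040) = I*√1004960870/3020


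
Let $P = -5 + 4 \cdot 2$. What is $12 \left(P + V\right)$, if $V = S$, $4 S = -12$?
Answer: $0$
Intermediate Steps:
$S = -3$ ($S = \frac{1}{4} \left(-12\right) = -3$)
$V = -3$
$P = 3$ ($P = -5 + 8 = 3$)
$12 \left(P + V\right) = 12 \left(3 - 3\right) = 12 \cdot 0 = 0$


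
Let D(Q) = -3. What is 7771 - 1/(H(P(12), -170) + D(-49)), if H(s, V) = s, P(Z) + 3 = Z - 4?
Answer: 15541/2 ≈ 7770.5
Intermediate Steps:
P(Z) = -7 + Z (P(Z) = -3 + (Z - 4) = -3 + (-4 + Z) = -7 + Z)
7771 - 1/(H(P(12), -170) + D(-49)) = 7771 - 1/((-7 + 12) - 3) = 7771 - 1/(5 - 3) = 7771 - 1/2 = 7771 - 1*½ = 7771 - ½ = 15541/2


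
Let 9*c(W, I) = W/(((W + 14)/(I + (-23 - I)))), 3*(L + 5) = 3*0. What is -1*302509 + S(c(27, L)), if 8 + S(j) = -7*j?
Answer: -12402714/41 ≈ -3.0251e+5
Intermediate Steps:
L = -5 (L = -5 + (3*0)/3 = -5 + (1/3)*0 = -5 + 0 = -5)
c(W, I) = W/(9*(-14/23 - W/23)) (c(W, I) = (W/(((W + 14)/(I + (-23 - I)))))/9 = (W/(((14 + W)/(-23))))/9 = (W/(((14 + W)*(-1/23))))/9 = (W/(-14/23 - W/23))/9 = W/(9*(-14/23 - W/23)))
S(j) = -8 - 7*j
-1*302509 + S(c(27, L)) = -1*302509 + (-8 - (-161)*27/(126 + 9*27)) = -302509 + (-8 - (-161)*27/(126 + 243)) = -302509 + (-8 - (-161)*27/369) = -302509 + (-8 - 7*(-69/41)) = -302509 + (-8 + 483/41) = -302509 + 155/41 = -12402714/41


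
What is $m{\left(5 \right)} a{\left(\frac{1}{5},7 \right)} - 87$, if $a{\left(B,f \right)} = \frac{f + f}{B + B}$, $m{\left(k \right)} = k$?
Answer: $88$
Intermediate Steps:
$a{\left(B,f \right)} = \frac{f}{B}$ ($a{\left(B,f \right)} = \frac{2 f}{2 B} = 2 f \frac{1}{2 B} = \frac{f}{B}$)
$m{\left(5 \right)} a{\left(\frac{1}{5},7 \right)} - 87 = 5 \frac{7}{\frac{1}{5}} - 87 = 5 \cdot 7 \frac{1}{\frac{1}{5}} - 87 = 5 \cdot 7 \cdot 5 - 87 = 5 \cdot 35 - 87 = 175 - 87 = 88$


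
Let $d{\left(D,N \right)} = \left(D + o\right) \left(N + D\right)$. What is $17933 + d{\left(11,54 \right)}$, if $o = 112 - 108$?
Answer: $18908$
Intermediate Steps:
$o = 4$ ($o = 112 - 108 = 4$)
$d{\left(D,N \right)} = \left(4 + D\right) \left(D + N\right)$ ($d{\left(D,N \right)} = \left(D + 4\right) \left(N + D\right) = \left(4 + D\right) \left(D + N\right)$)
$17933 + d{\left(11,54 \right)} = 17933 + \left(11^{2} + 4 \cdot 11 + 4 \cdot 54 + 11 \cdot 54\right) = 17933 + \left(121 + 44 + 216 + 594\right) = 17933 + 975 = 18908$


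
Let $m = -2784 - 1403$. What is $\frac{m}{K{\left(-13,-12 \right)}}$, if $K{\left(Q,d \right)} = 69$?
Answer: $- \frac{4187}{69} \approx -60.681$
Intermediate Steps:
$m = -4187$ ($m = -2784 - 1403 = -4187$)
$\frac{m}{K{\left(-13,-12 \right)}} = - \frac{4187}{69}$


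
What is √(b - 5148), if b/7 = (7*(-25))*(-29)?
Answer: √30377 ≈ 174.29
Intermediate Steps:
b = 35525 (b = 7*((7*(-25))*(-29)) = 7*(-175*(-29)) = 7*5075 = 35525)
√(b - 5148) = √(35525 - 5148) = √30377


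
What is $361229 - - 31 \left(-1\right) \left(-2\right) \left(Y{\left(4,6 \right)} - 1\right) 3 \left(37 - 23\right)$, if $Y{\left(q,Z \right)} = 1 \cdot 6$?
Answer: $374249$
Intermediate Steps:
$Y{\left(q,Z \right)} = 6$
$361229 - - 31 \left(-1\right) \left(-2\right) \left(Y{\left(4,6 \right)} - 1\right) 3 \left(37 - 23\right) = 361229 - - 31 \left(-1\right) \left(-2\right) \left(6 - 1\right) 3 \left(37 - 23\right) = 361229 - - 31 \cdot 2 \cdot 5 \cdot 3 \cdot 14 = 361229 - - 31 \cdot 2 \cdot 15 \cdot 14 = 361229 - \left(-31\right) 30 \cdot 14 = 361229 - \left(-930\right) 14 = 361229 - -13020 = 361229 + 13020 = 374249$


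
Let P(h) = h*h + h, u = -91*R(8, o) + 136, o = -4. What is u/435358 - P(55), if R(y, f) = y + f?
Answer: -670451434/217679 ≈ -3080.0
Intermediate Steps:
R(y, f) = f + y
u = -228 (u = -91*(-4 + 8) + 136 = -91*4 + 136 = -364 + 136 = -228)
P(h) = h + h² (P(h) = h² + h = h + h²)
u/435358 - P(55) = -228/435358 - 55*(1 + 55) = -228*1/435358 - 55*56 = -114/217679 - 1*3080 = -114/217679 - 3080 = -670451434/217679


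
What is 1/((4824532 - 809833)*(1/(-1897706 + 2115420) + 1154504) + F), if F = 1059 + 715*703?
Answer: 217714/1009101463492426699 ≈ 2.1575e-13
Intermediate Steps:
F = 503704 (F = 1059 + 502645 = 503704)
1/((4824532 - 809833)*(1/(-1897706 + 2115420) + 1154504) + F) = 1/((4824532 - 809833)*(1/(-1897706 + 2115420) + 1154504) + 503704) = 1/(4014699*(1/217714 + 1154504) + 503704) = 1/(4014699*(251351683857/217714) + 503704) = 1/(1009101353829014043/217714 + 503704) = 1/(1009101463492426699/217714) = 217714/1009101463492426699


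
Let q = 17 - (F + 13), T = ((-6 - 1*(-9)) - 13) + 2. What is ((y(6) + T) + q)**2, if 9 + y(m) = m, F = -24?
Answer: 289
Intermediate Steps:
y(m) = -9 + m
T = -8 (T = ((-6 + 9) - 13) + 2 = (3 - 13) + 2 = -10 + 2 = -8)
q = 28 (q = 17 - (-24 + 13) = 17 - 1*(-11) = 17 + 11 = 28)
((y(6) + T) + q)**2 = (((-9 + 6) - 8) + 28)**2 = ((-3 - 8) + 28)**2 = (-11 + 28)**2 = 17**2 = 289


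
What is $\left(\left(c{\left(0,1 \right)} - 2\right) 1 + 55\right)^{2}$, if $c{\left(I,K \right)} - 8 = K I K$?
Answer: $3721$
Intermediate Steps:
$c{\left(I,K \right)} = 8 + I K^{2}$ ($c{\left(I,K \right)} = 8 + K I K = 8 + I K K = 8 + I K^{2}$)
$\left(\left(c{\left(0,1 \right)} - 2\right) 1 + 55\right)^{2} = \left(\left(\left(8 + 0 \cdot 1^{2}\right) - 2\right) 1 + 55\right)^{2} = \left(\left(\left(8 + 0 \cdot 1\right) - 2\right) 1 + 55\right)^{2} = \left(\left(\left(8 + 0\right) - 2\right) 1 + 55\right)^{2} = \left(\left(8 - 2\right) 1 + 55\right)^{2} = \left(6 \cdot 1 + 55\right)^{2} = \left(6 + 55\right)^{2} = 61^{2} = 3721$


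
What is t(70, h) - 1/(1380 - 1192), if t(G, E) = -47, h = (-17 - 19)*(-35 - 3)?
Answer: -8837/188 ≈ -47.005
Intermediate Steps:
h = 1368 (h = -36*(-38) = 1368)
t(70, h) - 1/(1380 - 1192) = -47 - 1/(1380 - 1192) = -47 - 1/188 = -8837/188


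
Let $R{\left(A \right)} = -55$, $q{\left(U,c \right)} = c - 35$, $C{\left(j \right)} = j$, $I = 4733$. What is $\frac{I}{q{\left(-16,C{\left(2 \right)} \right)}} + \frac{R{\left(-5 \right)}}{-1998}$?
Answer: $- \frac{3151573}{21978} \approx -143.4$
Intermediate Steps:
$q{\left(U,c \right)} = -35 + c$ ($q{\left(U,c \right)} = c - 35 = -35 + c$)
$\frac{I}{q{\left(-16,C{\left(2 \right)} \right)}} + \frac{R{\left(-5 \right)}}{-1998} = \frac{4733}{-35 + 2} - \frac{55}{-1998} = \frac{4733}{-33} - - \frac{55}{1998} = 4733 \left(- \frac{1}{33}\right) + \frac{55}{1998} = - \frac{4733}{33} + \frac{55}{1998} = - \frac{3151573}{21978}$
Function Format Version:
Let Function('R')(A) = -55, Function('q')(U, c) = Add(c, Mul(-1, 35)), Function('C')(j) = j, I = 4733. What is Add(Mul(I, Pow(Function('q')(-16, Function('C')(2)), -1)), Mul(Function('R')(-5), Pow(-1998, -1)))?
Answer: Rational(-3151573, 21978) ≈ -143.40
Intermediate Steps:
Function('q')(U, c) = Add(-35, c) (Function('q')(U, c) = Add(c, -35) = Add(-35, c))
Add(Mul(I, Pow(Function('q')(-16, Function('C')(2)), -1)), Mul(Function('R')(-5), Pow(-1998, -1))) = Add(Mul(4733, Pow(Add(-35, 2), -1)), Mul(-55, Pow(-1998, -1))) = Add(Mul(4733, Pow(-33, -1)), Mul(-55, Rational(-1, 1998))) = Add(Mul(4733, Rational(-1, 33)), Rational(55, 1998)) = Add(Rational(-4733, 33), Rational(55, 1998)) = Rational(-3151573, 21978)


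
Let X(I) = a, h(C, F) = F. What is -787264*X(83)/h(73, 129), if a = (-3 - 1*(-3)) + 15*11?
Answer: -43299520/43 ≈ -1.0070e+6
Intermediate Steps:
a = 165 (a = (-3 + 3) + 165 = 0 + 165 = 165)
X(I) = 165
-787264*X(83)/h(73, 129) = -787264/(129/165) = -787264/(129*(1/165)) = -787264/43/55 = -787264*55/43 = -43299520/43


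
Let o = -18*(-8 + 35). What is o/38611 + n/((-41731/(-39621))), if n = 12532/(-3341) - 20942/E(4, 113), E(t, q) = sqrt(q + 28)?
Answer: -1479945684846/414097839737 - 5884702*sqrt(141)/41731 ≈ -1678.0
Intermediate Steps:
E(t, q) = sqrt(28 + q)
n = -964/257 - 20942*sqrt(141)/141 (n = 12532/(-3341) - 20942/sqrt(28 + 113) = 12532*(-1/3341) - 20942*sqrt(141)/141 = -964/257 - 20942*sqrt(141)/141 ≈ -1767.4)
o = -486 (o = -18*27 = -486)
o/38611 + n/((-41731/(-39621))) = -486/38611 + (-964/257 - 20942*sqrt(141)/141)/((-41731/(-39621))) = -486*1/38611 + (-964/257 - 20942*sqrt(141)/141)/((-41731*(-1/39621))) = -486/38611 + (-964/257 - 20942*sqrt(141)/141)/(41731/39621) = -486/38611 + (-964/257 - 20942*sqrt(141)/141)*(39621/41731) = -486/38611 + (-38194644/10724867 - 5884702*sqrt(141)/41731) = -1479945684846/414097839737 - 5884702*sqrt(141)/41731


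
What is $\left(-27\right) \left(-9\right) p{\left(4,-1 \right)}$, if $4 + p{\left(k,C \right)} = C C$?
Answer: $-729$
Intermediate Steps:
$p{\left(k,C \right)} = -4 + C^{2}$ ($p{\left(k,C \right)} = -4 + C C = -4 + C^{2}$)
$\left(-27\right) \left(-9\right) p{\left(4,-1 \right)} = \left(-27\right) \left(-9\right) \left(-4 + \left(-1\right)^{2}\right) = 243 \left(-4 + 1\right) = 243 \left(-3\right) = -729$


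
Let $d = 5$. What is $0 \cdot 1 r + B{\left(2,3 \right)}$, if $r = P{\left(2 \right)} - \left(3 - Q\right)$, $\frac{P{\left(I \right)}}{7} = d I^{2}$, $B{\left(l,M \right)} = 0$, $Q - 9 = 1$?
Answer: $0$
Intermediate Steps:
$Q = 10$ ($Q = 9 + 1 = 10$)
$P{\left(I \right)} = 35 I^{2}$ ($P{\left(I \right)} = 7 \cdot 5 I^{2} = 35 I^{2}$)
$r = 147$ ($r = 35 \cdot 2^{2} - \left(3 - 10\right) = 35 \cdot 4 - \left(3 - 10\right) = 140 - -7 = 140 + 7 = 147$)
$0 \cdot 1 r + B{\left(2,3 \right)} = 0 \cdot 1 \cdot 147 + 0 = 0 \cdot 147 + 0 = 0 + 0 = 0$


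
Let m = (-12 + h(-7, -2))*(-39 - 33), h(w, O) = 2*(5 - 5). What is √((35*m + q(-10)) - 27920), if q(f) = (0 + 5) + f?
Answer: √2315 ≈ 48.114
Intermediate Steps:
h(w, O) = 0 (h(w, O) = 2*0 = 0)
m = 864 (m = (-12 + 0)*(-39 - 33) = -12*(-72) = 864)
q(f) = 5 + f
√((35*m + q(-10)) - 27920) = √((35*864 + (5 - 10)) - 27920) = √((30240 - 5) - 27920) = √(30235 - 27920) = √2315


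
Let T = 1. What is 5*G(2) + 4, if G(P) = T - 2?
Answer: -1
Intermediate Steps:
G(P) = -1 (G(P) = 1 - 2 = -1)
5*G(2) + 4 = 5*(-1) + 4 = -5 + 4 = -1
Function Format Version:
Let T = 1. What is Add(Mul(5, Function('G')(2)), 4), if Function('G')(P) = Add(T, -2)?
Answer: -1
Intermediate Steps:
Function('G')(P) = -1 (Function('G')(P) = Add(1, -2) = -1)
Add(Mul(5, Function('G')(2)), 4) = Add(Mul(5, -1), 4) = Add(-5, 4) = -1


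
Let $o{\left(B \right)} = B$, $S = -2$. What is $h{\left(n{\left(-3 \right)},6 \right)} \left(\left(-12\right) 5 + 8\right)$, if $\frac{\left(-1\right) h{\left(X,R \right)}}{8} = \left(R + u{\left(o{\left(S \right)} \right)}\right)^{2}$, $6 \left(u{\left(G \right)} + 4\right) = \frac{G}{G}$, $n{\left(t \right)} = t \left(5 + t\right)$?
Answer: $\frac{17576}{9} \approx 1952.9$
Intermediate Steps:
$u{\left(G \right)} = - \frac{23}{6}$ ($u{\left(G \right)} = -4 + \frac{G \frac{1}{G}}{6} = -4 + \frac{1}{6} \cdot 1 = -4 + \frac{1}{6} = - \frac{23}{6}$)
$h{\left(X,R \right)} = - 8 \left(- \frac{23}{6} + R\right)^{2}$ ($h{\left(X,R \right)} = - 8 \left(R - \frac{23}{6}\right)^{2} = - 8 \left(- \frac{23}{6} + R\right)^{2}$)
$h{\left(n{\left(-3 \right)},6 \right)} \left(\left(-12\right) 5 + 8\right) = - \frac{2 \left(-23 + 6 \cdot 6\right)^{2}}{9} \left(\left(-12\right) 5 + 8\right) = - \frac{2 \left(-23 + 36\right)^{2}}{9} \left(-60 + 8\right) = - \frac{2 \cdot 13^{2}}{9} \left(-52\right) = \left(- \frac{2}{9}\right) 169 \left(-52\right) = \left(- \frac{338}{9}\right) \left(-52\right) = \frac{17576}{9}$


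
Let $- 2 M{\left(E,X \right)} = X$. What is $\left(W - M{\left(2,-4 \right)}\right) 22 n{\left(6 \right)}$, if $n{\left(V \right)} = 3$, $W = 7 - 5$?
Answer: $0$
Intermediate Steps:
$M{\left(E,X \right)} = - \frac{X}{2}$
$W = 2$
$\left(W - M{\left(2,-4 \right)}\right) 22 n{\left(6 \right)} = \left(2 - \left(- \frac{1}{2}\right) \left(-4\right)\right) 22 \cdot 3 = \left(2 - 2\right) 22 \cdot 3 = 0 \cdot 22 \cdot 3 = 0 \cdot 3 = 0$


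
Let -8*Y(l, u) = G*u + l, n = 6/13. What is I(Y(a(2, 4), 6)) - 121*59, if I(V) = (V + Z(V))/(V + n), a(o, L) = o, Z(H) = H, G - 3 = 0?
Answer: -378237/53 ≈ -7136.5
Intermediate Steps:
G = 3 (G = 3 + 0 = 3)
n = 6/13 (n = 6*(1/13) = 6/13 ≈ 0.46154)
Y(l, u) = -3*u/8 - l/8 (Y(l, u) = -(3*u + l)/8 = -(l + 3*u)/8 = -3*u/8 - l/8)
I(V) = 2*V/(6/13 + V) (I(V) = (V + V)/(V + 6/13) = (2*V)/(6/13 + V) = 2*V/(6/13 + V))
I(Y(a(2, 4), 6)) - 121*59 = 26*(-3/8*6 - 1/8*2)/(6 + 13*(-3/8*6 - 1/8*2)) - 121*59 = 26*(-9/4 - 1/4)/(6 + 13*(-9/4 - 1/4)) - 7139 = 26*(-5/2)/(6 + 13*(-5/2)) - 7139 = 26*(-5/2)/(6 - 65/2) - 7139 = 26*(-5/2)/(-53/2) - 7139 = 26*(-5/2)*(-2/53) - 7139 = 130/53 - 7139 = -378237/53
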